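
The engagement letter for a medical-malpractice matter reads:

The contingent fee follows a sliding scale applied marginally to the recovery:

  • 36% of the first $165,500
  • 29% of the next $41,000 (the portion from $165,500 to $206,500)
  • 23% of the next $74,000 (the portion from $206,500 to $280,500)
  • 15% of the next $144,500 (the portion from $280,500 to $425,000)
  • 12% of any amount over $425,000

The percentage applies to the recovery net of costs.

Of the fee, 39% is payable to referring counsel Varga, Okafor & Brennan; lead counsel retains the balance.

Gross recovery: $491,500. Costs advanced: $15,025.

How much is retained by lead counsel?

Fee base (net of costs): $491,500 − $15,025 = $476,475
First $165,500 at 36% = $59,580.00
Next $41,000 at 29% = $11,890.00
Next $74,000 at 23% = $17,020.00
Next $144,500 at 15% = $21,675.00
Remaining $51,475 at 12% = $6,177.00
Fee: $59,580.00 + $11,890.00 + $17,020.00 + $21,675.00 + $6,177.00 = $116,342.00
Referral share: 39% of $116,342.00 = $45,373.38; lead counsel retains $116,342.00 − $45,373.38 = $70,968.62.

$70,968.62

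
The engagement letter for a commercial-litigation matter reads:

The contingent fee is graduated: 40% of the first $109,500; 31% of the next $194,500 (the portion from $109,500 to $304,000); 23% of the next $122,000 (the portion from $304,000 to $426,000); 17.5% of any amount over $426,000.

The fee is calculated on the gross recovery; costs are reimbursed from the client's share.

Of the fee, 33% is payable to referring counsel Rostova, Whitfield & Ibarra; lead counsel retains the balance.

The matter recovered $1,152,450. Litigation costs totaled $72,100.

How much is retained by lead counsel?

Fee base is the gross recovery, $1,152,450; costs are reimbursed separately.
First $109,500 at 40% = $43,800.00
Next $194,500 at 31% = $60,295.00
Next $122,000 at 23% = $28,060.00
Remaining $726,450 at 17.5% = $127,128.75
Fee: $43,800.00 + $60,295.00 + $28,060.00 + $127,128.75 = $259,283.75
Referral share: 33% of $259,283.75 = $85,563.64; lead counsel retains $259,283.75 − $85,563.64 = $173,720.11.

$173,720.11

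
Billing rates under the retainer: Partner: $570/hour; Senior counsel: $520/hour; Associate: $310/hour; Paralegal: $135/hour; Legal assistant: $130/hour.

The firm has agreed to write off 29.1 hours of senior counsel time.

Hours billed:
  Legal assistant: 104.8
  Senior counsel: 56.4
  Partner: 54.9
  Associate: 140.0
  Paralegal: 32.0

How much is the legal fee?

Partner: 54.9 × $570 = $31,293.00
Senior counsel: 56.4 × $520 = $29,328.00
Associate: 140.0 × $310 = $43,400.00
Paralegal: 32.0 × $135 = $4,320.00
Legal assistant: 104.8 × $130 = $13,624.00
Subtotal: $121,965.00
Write-off: 29.1 × $520 = $15,132.00
Total: $121,965.00 − $15,132.00 = $106,833.00

$106,833.00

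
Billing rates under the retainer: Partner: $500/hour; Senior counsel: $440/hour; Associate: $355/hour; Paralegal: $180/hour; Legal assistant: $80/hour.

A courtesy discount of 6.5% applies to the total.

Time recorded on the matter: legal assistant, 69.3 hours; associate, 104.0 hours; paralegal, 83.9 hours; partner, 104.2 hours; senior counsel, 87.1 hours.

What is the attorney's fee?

Partner: 104.2 × $500 = $52,100.00
Senior counsel: 87.1 × $440 = $38,324.00
Associate: 104.0 × $355 = $36,920.00
Paralegal: 83.9 × $180 = $15,102.00
Legal assistant: 69.3 × $80 = $5,544.00
Subtotal: $147,990.00
Less 6.5% discount: −$9,619.35
Total: $147,990.00 − $9,619.35 = $138,370.65

$138,370.65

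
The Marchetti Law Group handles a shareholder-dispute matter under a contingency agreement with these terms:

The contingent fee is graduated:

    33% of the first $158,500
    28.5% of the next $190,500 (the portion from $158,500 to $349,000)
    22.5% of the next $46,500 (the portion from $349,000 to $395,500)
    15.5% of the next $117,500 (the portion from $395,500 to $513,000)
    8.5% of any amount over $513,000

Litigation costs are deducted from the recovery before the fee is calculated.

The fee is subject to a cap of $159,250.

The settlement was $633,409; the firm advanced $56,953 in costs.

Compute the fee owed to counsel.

Fee base (net of costs): $633,409 − $56,953 = $576,456
First $158,500 at 33% = $52,305.00
Next $190,500 at 28.5% = $54,292.50
Next $46,500 at 22.5% = $10,462.50
Next $117,500 at 15.5% = $18,212.50
Remaining $63,456 at 8.5% = $5,393.76
Fee: $52,305.00 + $54,292.50 + $10,462.50 + $18,212.50 + $5,393.76 = $140,666.26
$140,666.26 is under the $159,250 cap.

$140,666.26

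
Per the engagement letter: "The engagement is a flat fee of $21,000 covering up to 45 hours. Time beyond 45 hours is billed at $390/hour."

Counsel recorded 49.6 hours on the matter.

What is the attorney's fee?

Flat fee: $21,000.00
Excess hours: 49.6 − 45 = 4.6
Overrun: 4.6 × $390 = $1,794.00
Total: $21,000.00 + $1,794.00 = $22,794.00

$22,794.00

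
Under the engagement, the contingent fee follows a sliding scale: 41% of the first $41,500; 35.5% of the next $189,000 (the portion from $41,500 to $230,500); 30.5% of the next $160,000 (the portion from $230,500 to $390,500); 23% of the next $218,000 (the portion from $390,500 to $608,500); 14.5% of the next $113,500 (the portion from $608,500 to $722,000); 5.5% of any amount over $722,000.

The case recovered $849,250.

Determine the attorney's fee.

First $41,500 at 41% = $17,015.00
Next $189,000 at 35.5% = $67,095.00
Next $160,000 at 30.5% = $48,800.00
Next $218,000 at 23% = $50,140.00
Next $113,500 at 14.5% = $16,457.50
Remaining $127,250 at 5.5% = $6,998.75
Fee: $17,015.00 + $67,095.00 + $48,800.00 + $50,140.00 + $16,457.50 + $6,998.75 = $206,506.25

$206,506.25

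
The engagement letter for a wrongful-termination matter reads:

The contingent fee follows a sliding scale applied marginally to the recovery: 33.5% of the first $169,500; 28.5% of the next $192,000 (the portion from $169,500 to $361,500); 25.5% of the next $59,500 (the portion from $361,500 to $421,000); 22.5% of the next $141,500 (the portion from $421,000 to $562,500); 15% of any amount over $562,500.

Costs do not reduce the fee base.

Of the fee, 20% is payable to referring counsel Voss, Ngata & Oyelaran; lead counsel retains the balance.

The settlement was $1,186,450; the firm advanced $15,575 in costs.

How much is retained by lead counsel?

Fee base is the gross recovery, $1,186,450; costs are reimbursed separately.
First $169,500 at 33.5% = $56,782.50
Next $192,000 at 28.5% = $54,720.00
Next $59,500 at 25.5% = $15,172.50
Next $141,500 at 22.5% = $31,837.50
Remaining $623,950 at 15% = $93,592.50
Fee: $56,782.50 + $54,720.00 + $15,172.50 + $31,837.50 + $93,592.50 = $252,105.00
Referral share: 20% of $252,105.00 = $50,421.00; lead counsel retains $252,105.00 − $50,421.00 = $201,684.00.

$201,684.00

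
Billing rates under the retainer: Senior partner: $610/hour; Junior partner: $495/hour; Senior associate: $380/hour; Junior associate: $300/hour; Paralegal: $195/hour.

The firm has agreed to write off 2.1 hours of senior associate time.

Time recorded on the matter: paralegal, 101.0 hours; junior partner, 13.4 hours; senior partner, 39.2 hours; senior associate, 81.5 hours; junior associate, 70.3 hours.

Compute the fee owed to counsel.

Senior partner: 39.2 × $610 = $23,912.00
Junior partner: 13.4 × $495 = $6,633.00
Senior associate: 81.5 × $380 = $30,970.00
Junior associate: 70.3 × $300 = $21,090.00
Paralegal: 101.0 × $195 = $19,695.00
Subtotal: $102,300.00
Write-off: 2.1 × $380 = $798.00
Total: $102,300.00 − $798.00 = $101,502.00

$101,502.00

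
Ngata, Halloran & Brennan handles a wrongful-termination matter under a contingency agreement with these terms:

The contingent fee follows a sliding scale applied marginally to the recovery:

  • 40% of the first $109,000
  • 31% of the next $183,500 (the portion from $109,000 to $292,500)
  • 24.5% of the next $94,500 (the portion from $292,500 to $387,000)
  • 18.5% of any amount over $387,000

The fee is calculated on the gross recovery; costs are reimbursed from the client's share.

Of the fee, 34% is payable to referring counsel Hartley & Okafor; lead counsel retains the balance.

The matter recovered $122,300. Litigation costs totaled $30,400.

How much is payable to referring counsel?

$16,225.82

Fee base is the gross recovery, $122,300; costs are reimbursed separately.
First $109,000 at 40% = $43,600.00
Remaining $13,300 at 31% = $4,123.00
Fee: $43,600.00 + $4,123.00 = $47,723.00
Referral share: 34% of $47,723.00 = $16,225.82; lead counsel retains $47,723.00 − $16,225.82 = $31,497.18.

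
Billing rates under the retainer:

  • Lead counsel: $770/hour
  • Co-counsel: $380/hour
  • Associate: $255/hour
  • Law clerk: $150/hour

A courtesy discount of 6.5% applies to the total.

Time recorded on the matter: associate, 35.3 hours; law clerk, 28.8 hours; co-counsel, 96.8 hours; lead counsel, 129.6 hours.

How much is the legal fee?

Lead counsel: 129.6 × $770 = $99,792.00
Co-counsel: 96.8 × $380 = $36,784.00
Associate: 35.3 × $255 = $9,001.50
Law clerk: 28.8 × $150 = $4,320.00
Subtotal: $149,897.50
Less 6.5% discount: −$9,743.34
Total: $149,897.50 − $9,743.34 = $140,154.16

$140,154.16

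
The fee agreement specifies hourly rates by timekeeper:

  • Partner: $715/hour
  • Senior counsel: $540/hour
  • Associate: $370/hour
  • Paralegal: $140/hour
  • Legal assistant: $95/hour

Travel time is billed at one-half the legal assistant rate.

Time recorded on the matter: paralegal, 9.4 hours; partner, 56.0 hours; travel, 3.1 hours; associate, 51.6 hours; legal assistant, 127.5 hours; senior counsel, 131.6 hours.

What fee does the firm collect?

Partner: 56.0 × $715 = $40,040.00
Senior counsel: 131.6 × $540 = $71,064.00
Associate: 51.6 × $370 = $19,092.00
Paralegal: 9.4 × $140 = $1,316.00
Legal assistant: 127.5 × $95 = $12,112.50
Subtotal: $40,040.00 + $71,064.00 + $19,092.00 + $1,316.00 + $12,112.50 = $143,624.50
Travel: 3.1 × ($95 ÷ 2) = 3.1 × $47.50 = $147.25
Total: $143,624.50 + $147.25 = $143,771.75

$143,771.75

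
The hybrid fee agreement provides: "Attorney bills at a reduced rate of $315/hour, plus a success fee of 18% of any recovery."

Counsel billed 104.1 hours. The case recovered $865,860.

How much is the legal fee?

Hourly: 104.1 × $315 = $32,791.50
Success fee: 18% of $865,860 = $155,854.80
Total: $32,791.50 + $155,854.80 = $188,646.30

$188,646.30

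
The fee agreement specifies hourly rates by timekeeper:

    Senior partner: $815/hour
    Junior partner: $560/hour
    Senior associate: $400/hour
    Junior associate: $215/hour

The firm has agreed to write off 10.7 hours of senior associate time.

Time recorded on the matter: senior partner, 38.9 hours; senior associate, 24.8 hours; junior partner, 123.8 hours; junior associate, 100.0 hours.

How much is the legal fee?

$128,171.50

Senior partner: 38.9 × $815 = $31,703.50
Junior partner: 123.8 × $560 = $69,328.00
Senior associate: 24.8 × $400 = $9,920.00
Junior associate: 100.0 × $215 = $21,500.00
Subtotal: $132,451.50
Write-off: 10.7 × $400 = $4,280.00
Total: $132,451.50 − $4,280.00 = $128,171.50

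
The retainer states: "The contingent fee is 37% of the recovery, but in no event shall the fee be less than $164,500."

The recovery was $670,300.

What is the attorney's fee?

37% of $670,300 = $248,011.00
That exceeds the $164,500 minimum.

$248,011.00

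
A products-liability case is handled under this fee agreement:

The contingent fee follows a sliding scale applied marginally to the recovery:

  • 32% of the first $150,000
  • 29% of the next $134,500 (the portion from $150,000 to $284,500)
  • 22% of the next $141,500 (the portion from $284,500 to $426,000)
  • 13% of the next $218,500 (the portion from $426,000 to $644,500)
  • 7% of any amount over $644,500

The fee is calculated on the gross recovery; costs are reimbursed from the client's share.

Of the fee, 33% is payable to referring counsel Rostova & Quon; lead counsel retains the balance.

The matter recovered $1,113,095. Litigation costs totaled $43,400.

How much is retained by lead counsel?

$120,158.91

Fee base is the gross recovery, $1,113,095; costs are reimbursed separately.
First $150,000 at 32% = $48,000.00
Next $134,500 at 29% = $39,005.00
Next $141,500 at 22% = $31,130.00
Next $218,500 at 13% = $28,405.00
Remaining $468,595 at 7% = $32,801.65
Fee: $48,000.00 + $39,005.00 + $31,130.00 + $28,405.00 + $32,801.65 = $179,341.65
Referral share: 33% of $179,341.65 = $59,182.74; lead counsel retains $179,341.65 − $59,182.74 = $120,158.91.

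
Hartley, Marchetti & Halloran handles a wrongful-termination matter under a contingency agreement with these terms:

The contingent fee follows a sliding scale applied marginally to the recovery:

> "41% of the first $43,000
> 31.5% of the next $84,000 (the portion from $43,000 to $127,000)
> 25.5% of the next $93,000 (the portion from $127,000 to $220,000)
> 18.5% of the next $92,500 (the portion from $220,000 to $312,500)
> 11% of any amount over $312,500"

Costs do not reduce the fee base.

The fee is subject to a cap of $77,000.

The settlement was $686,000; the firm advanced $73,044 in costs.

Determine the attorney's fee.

Fee base is the gross recovery, $686,000; costs are reimbursed separately.
First $43,000 at 41% = $17,630.00
Next $84,000 at 31.5% = $26,460.00
Next $93,000 at 25.5% = $23,715.00
Next $92,500 at 18.5% = $17,112.50
Remaining $373,500 at 11% = $41,085.00
Fee: $17,630.00 + $26,460.00 + $23,715.00 + $17,112.50 + $41,085.00 = $126,002.50
$126,002.50 exceeds the $77,000 cap, so the fee is capped at $77,000.00.

$77,000.00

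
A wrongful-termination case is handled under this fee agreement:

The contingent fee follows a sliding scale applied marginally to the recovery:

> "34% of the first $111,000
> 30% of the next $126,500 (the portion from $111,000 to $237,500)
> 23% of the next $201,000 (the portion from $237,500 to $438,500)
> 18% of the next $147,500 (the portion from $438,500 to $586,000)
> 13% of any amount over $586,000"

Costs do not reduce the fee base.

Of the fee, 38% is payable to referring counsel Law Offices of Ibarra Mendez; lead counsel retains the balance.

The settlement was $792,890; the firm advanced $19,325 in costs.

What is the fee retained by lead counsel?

Fee base is the gross recovery, $792,890; costs are reimbursed separately.
First $111,000 at 34% = $37,740.00
Next $126,500 at 30% = $37,950.00
Next $201,000 at 23% = $46,230.00
Next $147,500 at 18% = $26,550.00
Remaining $206,890 at 13% = $26,895.70
Fee: $37,740.00 + $37,950.00 + $46,230.00 + $26,550.00 + $26,895.70 = $175,365.70
Referral share: 38% of $175,365.70 = $66,638.97; lead counsel retains $175,365.70 − $66,638.97 = $108,726.73.

$108,726.73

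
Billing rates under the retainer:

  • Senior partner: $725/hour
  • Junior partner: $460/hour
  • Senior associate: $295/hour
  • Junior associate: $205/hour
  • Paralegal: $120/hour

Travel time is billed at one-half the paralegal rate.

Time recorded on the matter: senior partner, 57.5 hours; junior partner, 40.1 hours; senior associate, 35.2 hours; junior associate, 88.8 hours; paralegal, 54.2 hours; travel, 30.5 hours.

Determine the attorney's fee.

$97,055.50

Senior partner: 57.5 × $725 = $41,687.50
Junior partner: 40.1 × $460 = $18,446.00
Senior associate: 35.2 × $295 = $10,384.00
Junior associate: 88.8 × $205 = $18,204.00
Paralegal: 54.2 × $120 = $6,504.00
Subtotal: $41,687.50 + $18,446.00 + $10,384.00 + $18,204.00 + $6,504.00 = $95,225.50
Travel: 30.5 × ($120 ÷ 2) = 30.5 × $60.00 = $1,830.00
Total: $95,225.50 + $1,830.00 = $97,055.50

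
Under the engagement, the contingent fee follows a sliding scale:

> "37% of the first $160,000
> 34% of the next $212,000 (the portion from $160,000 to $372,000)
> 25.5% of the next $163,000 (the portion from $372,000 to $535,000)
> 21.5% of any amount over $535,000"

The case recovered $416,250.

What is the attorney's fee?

$142,563.75

First $160,000 at 37% = $59,200.00
Next $212,000 at 34% = $72,080.00
Remaining $44,250 at 25.5% = $11,283.75
Fee: $59,200.00 + $72,080.00 + $11,283.75 = $142,563.75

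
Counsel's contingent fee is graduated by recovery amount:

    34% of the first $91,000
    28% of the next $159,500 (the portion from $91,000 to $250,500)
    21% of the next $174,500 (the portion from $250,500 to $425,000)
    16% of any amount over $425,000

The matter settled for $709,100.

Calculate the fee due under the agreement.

$157,701.00

First $91,000 at 34% = $30,940.00
Next $159,500 at 28% = $44,660.00
Next $174,500 at 21% = $36,645.00
Remaining $284,100 at 16% = $45,456.00
Fee: $30,940.00 + $44,660.00 + $36,645.00 + $45,456.00 = $157,701.00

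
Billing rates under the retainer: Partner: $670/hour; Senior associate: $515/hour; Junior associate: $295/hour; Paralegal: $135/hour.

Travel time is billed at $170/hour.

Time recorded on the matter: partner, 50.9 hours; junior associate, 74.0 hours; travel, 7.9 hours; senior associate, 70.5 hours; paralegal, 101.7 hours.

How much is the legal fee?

Partner: 50.9 × $670 = $34,103.00
Senior associate: 70.5 × $515 = $36,307.50
Junior associate: 74.0 × $295 = $21,830.00
Paralegal: 101.7 × $135 = $13,729.50
Subtotal: $34,103.00 + $36,307.50 + $21,830.00 + $13,729.50 = $105,970.00
Travel: 7.9 × $170 = $1,343.00
Total: $105,970.00 + $1,343.00 = $107,313.00

$107,313.00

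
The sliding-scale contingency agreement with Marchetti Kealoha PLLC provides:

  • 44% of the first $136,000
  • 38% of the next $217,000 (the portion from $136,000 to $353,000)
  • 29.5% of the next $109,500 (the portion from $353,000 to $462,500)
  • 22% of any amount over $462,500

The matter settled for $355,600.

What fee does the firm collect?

$143,067.00

First $136,000 at 44% = $59,840.00
Next $217,000 at 38% = $82,460.00
Remaining $2,600 at 29.5% = $767.00
Fee: $59,840.00 + $82,460.00 + $767.00 = $143,067.00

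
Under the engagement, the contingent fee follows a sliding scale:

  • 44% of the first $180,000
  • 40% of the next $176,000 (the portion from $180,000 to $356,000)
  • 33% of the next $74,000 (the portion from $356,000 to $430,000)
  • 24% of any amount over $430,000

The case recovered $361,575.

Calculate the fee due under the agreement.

First $180,000 at 44% = $79,200.00
Next $176,000 at 40% = $70,400.00
Remaining $5,575 at 33% = $1,839.75
Fee: $79,200.00 + $70,400.00 + $1,839.75 = $151,439.75

$151,439.75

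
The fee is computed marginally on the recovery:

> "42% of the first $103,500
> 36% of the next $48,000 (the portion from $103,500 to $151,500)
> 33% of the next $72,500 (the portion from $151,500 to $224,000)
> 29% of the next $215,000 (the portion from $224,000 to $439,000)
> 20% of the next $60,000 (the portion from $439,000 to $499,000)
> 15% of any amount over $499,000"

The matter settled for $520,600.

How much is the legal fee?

$162,265.00

First $103,500 at 42% = $43,470.00
Next $48,000 at 36% = $17,280.00
Next $72,500 at 33% = $23,925.00
Next $215,000 at 29% = $62,350.00
Next $60,000 at 20% = $12,000.00
Remaining $21,600 at 15% = $3,240.00
Fee: $43,470.00 + $17,280.00 + $23,925.00 + $62,350.00 + $12,000.00 + $3,240.00 = $162,265.00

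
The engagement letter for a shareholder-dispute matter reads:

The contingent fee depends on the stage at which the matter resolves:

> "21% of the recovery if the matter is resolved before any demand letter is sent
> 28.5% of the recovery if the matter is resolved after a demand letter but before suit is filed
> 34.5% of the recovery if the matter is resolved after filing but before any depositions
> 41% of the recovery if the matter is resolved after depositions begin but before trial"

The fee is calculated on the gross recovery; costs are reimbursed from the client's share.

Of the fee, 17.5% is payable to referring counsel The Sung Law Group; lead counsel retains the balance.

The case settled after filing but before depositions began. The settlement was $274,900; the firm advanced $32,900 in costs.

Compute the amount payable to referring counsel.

$16,597.09

Fee base is the gross recovery, $274,900; costs are reimbursed separately.
The matter settled after filing but before depositions began, so the 34.5% rate applies.
$274,900 × 34.5% = $94,840.50
Referral share: 17.5% of $94,840.50 = $16,597.09; lead counsel retains $94,840.50 − $16,597.09 = $78,243.41.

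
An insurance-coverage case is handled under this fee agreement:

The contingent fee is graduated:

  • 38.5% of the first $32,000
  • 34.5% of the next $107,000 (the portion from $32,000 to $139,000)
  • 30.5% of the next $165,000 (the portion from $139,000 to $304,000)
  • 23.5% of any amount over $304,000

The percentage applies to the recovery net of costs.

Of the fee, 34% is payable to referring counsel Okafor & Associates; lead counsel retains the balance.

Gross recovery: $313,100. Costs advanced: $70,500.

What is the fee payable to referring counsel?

$27,483.22

Fee base (net of costs): $313,100 − $70,500 = $242,600
First $32,000 at 38.5% = $12,320.00
Next $107,000 at 34.5% = $36,915.00
Remaining $103,600 at 30.5% = $31,598.00
Fee: $12,320.00 + $36,915.00 + $31,598.00 = $80,833.00
Referral share: 34% of $80,833.00 = $27,483.22; lead counsel retains $80,833.00 − $27,483.22 = $53,349.78.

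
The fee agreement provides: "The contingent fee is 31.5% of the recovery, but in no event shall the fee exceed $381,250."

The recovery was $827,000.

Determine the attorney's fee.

31.5% of $827,000 = $260,505.00
That is under the $381,250 cap.

$260,505.00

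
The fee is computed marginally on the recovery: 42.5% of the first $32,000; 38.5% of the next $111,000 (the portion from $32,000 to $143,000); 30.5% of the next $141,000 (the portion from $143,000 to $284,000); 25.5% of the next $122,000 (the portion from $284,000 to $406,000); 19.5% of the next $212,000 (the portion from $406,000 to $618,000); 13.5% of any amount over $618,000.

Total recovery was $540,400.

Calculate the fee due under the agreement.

$156,658.00

First $32,000 at 42.5% = $13,600.00
Next $111,000 at 38.5% = $42,735.00
Next $141,000 at 30.5% = $43,005.00
Next $122,000 at 25.5% = $31,110.00
Remaining $134,400 at 19.5% = $26,208.00
Fee: $13,600.00 + $42,735.00 + $43,005.00 + $31,110.00 + $26,208.00 = $156,658.00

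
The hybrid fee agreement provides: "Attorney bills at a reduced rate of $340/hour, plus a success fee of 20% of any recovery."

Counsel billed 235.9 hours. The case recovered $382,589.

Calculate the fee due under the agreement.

$156,723.80

Hourly: 235.9 × $340 = $80,206.00
Success fee: 20% of $382,589 = $76,517.80
Total: $80,206.00 + $76,517.80 = $156,723.80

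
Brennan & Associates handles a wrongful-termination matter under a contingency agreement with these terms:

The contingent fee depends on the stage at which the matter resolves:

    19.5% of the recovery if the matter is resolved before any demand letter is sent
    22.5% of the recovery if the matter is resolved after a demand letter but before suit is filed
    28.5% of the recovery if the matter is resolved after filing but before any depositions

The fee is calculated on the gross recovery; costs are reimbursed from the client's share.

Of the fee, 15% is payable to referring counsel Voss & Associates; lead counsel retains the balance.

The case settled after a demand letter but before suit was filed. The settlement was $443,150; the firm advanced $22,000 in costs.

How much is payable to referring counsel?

Fee base is the gross recovery, $443,150; costs are reimbursed separately.
The matter settled after a demand letter but before suit was filed, so the 22.5% rate applies.
$443,150 × 22.5% = $99,708.75
Referral share: 15% of $99,708.75 = $14,956.31; lead counsel retains $99,708.75 − $14,956.31 = $84,752.44.

$14,956.31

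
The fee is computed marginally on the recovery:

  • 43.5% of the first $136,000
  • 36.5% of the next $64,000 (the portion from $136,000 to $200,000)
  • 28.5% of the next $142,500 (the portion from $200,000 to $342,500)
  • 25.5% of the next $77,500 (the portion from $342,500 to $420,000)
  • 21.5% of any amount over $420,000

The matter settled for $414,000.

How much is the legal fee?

First $136,000 at 43.5% = $59,160.00
Next $64,000 at 36.5% = $23,360.00
Next $142,500 at 28.5% = $40,612.50
Remaining $71,500 at 25.5% = $18,232.50
Fee: $59,160.00 + $23,360.00 + $40,612.50 + $18,232.50 = $141,365.00

$141,365.00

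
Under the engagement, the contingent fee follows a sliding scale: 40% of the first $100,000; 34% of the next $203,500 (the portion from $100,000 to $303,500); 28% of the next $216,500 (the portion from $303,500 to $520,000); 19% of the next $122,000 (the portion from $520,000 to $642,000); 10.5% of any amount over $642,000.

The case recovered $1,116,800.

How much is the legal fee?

$242,844.00

First $100,000 at 40% = $40,000.00
Next $203,500 at 34% = $69,190.00
Next $216,500 at 28% = $60,620.00
Next $122,000 at 19% = $23,180.00
Remaining $474,800 at 10.5% = $49,854.00
Fee: $40,000.00 + $69,190.00 + $60,620.00 + $23,180.00 + $49,854.00 = $242,844.00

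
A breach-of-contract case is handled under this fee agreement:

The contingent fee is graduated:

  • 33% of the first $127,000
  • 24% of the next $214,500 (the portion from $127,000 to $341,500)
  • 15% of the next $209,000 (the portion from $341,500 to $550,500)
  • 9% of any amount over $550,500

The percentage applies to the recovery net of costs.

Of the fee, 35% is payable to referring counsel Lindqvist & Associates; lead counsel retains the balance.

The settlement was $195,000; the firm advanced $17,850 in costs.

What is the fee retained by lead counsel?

$35,064.90

Fee base (net of costs): $195,000 − $17,850 = $177,150
First $127,000 at 33% = $41,910.00
Remaining $50,150 at 24% = $12,036.00
Fee: $41,910.00 + $12,036.00 = $53,946.00
Referral share: 35% of $53,946.00 = $18,881.10; lead counsel retains $53,946.00 − $18,881.10 = $35,064.90.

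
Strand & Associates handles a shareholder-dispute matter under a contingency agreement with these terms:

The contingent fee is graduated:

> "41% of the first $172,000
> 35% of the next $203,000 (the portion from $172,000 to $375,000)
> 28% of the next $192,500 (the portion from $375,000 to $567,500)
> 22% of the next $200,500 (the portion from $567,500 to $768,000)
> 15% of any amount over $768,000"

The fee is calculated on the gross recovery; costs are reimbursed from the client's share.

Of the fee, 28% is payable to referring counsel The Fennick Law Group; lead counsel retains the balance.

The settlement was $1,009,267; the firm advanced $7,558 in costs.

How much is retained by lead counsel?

Fee base is the gross recovery, $1,009,267; costs are reimbursed separately.
First $172,000 at 41% = $70,520.00
Next $203,000 at 35% = $71,050.00
Next $192,500 at 28% = $53,900.00
Next $200,500 at 22% = $44,110.00
Remaining $241,267 at 15% = $36,190.05
Fee: $70,520.00 + $71,050.00 + $53,900.00 + $44,110.00 + $36,190.05 = $275,770.05
Referral share: 28% of $275,770.05 = $77,215.61; lead counsel retains $275,770.05 − $77,215.61 = $198,554.44.

$198,554.44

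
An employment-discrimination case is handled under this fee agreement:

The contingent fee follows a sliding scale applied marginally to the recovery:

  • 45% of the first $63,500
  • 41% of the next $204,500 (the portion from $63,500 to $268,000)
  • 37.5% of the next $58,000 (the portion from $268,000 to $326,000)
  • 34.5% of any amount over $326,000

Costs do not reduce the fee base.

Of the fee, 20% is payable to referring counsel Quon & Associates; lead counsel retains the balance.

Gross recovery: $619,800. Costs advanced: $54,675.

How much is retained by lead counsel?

$188,424.80

Fee base is the gross recovery, $619,800; costs are reimbursed separately.
First $63,500 at 45% = $28,575.00
Next $204,500 at 41% = $83,845.00
Next $58,000 at 37.5% = $21,750.00
Remaining $293,800 at 34.5% = $101,361.00
Fee: $28,575.00 + $83,845.00 + $21,750.00 + $101,361.00 = $235,531.00
Referral share: 20% of $235,531.00 = $47,106.20; lead counsel retains $235,531.00 − $47,106.20 = $188,424.80.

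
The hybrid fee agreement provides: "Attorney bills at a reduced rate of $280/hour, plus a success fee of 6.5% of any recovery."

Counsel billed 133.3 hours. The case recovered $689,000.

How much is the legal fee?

$82,109.00

Hourly: 133.3 × $280 = $37,324.00
Success fee: 6.5% of $689,000 = $44,785.00
Total: $37,324.00 + $44,785.00 = $82,109.00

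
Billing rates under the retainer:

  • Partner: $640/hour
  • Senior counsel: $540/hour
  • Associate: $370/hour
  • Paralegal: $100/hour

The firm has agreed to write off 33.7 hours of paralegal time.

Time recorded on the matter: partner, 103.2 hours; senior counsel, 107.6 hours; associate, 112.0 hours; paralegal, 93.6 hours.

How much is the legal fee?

$171,582.00

Partner: 103.2 × $640 = $66,048.00
Senior counsel: 107.6 × $540 = $58,104.00
Associate: 112.0 × $370 = $41,440.00
Paralegal: 93.6 × $100 = $9,360.00
Subtotal: $174,952.00
Write-off: 33.7 × $100 = $3,370.00
Total: $174,952.00 − $3,370.00 = $171,582.00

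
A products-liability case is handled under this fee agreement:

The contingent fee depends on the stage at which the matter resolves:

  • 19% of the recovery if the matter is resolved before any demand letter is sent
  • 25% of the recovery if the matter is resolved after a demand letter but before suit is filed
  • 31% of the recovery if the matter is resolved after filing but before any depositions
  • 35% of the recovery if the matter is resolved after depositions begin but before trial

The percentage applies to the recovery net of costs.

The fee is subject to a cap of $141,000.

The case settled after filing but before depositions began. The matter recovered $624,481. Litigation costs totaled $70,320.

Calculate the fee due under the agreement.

$141,000.00

Fee base (net of costs): $624,481 − $70,320 = $554,161
The matter settled after filing but before depositions began, so the 31% rate applies.
$554,161 × 31% = $171,789.91
$171,789.91 exceeds the $141,000 cap, so the fee is capped at $141,000.00.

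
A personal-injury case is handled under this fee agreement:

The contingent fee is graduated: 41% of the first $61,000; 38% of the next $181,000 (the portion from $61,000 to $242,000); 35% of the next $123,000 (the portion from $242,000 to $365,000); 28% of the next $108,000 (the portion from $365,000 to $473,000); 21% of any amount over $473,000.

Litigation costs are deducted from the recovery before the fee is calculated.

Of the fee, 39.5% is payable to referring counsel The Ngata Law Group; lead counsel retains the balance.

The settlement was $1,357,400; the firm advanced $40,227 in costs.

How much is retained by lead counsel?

$208,335.58

Fee base (net of costs): $1,357,400 − $40,227 = $1,317,173
First $61,000 at 41% = $25,010.00
Next $181,000 at 38% = $68,780.00
Next $123,000 at 35% = $43,050.00
Next $108,000 at 28% = $30,240.00
Remaining $844,173 at 21% = $177,276.33
Fee: $25,010.00 + $68,780.00 + $43,050.00 + $30,240.00 + $177,276.33 = $344,356.33
Referral share: 39.5% of $344,356.33 = $136,020.75; lead counsel retains $344,356.33 − $136,020.75 = $208,335.58.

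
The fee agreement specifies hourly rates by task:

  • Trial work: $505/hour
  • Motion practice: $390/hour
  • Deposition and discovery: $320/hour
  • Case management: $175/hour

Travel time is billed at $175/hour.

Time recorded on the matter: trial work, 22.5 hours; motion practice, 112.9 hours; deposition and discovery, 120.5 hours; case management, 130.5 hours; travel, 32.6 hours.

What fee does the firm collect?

Trial work: 22.5 × $505 = $11,362.50
Motion practice: 112.9 × $390 = $44,031.00
Deposition and discovery: 120.5 × $320 = $38,560.00
Case management: 130.5 × $175 = $22,837.50
Subtotal: $11,362.50 + $44,031.00 + $38,560.00 + $22,837.50 = $116,791.00
Travel: 32.6 × $175 = $5,705.00
Total: $116,791.00 + $5,705.00 = $122,496.00

$122,496.00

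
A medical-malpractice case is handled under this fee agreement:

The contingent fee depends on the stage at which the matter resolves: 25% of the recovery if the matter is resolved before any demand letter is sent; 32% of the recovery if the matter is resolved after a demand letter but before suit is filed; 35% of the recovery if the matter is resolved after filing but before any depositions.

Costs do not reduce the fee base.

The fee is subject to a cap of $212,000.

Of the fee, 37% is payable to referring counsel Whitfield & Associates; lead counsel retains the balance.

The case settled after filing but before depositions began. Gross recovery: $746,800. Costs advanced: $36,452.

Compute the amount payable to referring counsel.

Fee base is the gross recovery, $746,800; costs are reimbursed separately.
The matter settled after filing but before depositions began, so the 35% rate applies.
$746,800 × 35% = $261,380.00
$261,380.00 exceeds the $212,000 cap, so the fee is capped at $212,000.00.
Referral share: 37% of $212,000.00 = $78,440.00; lead counsel retains $212,000.00 − $78,440.00 = $133,560.00.

$78,440.00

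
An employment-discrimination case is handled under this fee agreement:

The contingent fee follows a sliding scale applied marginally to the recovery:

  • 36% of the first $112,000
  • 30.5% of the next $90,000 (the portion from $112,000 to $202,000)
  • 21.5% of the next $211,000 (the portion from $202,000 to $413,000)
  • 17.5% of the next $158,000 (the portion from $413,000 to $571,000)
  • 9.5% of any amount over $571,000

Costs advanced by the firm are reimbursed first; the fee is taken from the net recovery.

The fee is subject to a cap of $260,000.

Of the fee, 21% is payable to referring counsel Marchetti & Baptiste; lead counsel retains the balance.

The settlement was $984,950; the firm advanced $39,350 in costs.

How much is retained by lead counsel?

Fee base (net of costs): $984,950 − $39,350 = $945,600
First $112,000 at 36% = $40,320.00
Next $90,000 at 30.5% = $27,450.00
Next $211,000 at 21.5% = $45,365.00
Next $158,000 at 17.5% = $27,650.00
Remaining $374,600 at 9.5% = $35,587.00
Fee: $40,320.00 + $27,450.00 + $45,365.00 + $27,650.00 + $35,587.00 = $176,372.00
$176,372.00 is under the $260,000 cap.
Referral share: 21% of $176,372.00 = $37,038.12; lead counsel retains $176,372.00 − $37,038.12 = $139,333.88.

$139,333.88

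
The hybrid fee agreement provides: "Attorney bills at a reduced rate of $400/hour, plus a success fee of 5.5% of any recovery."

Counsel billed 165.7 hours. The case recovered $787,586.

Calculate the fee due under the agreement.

$109,597.23

Hourly: 165.7 × $400 = $66,280.00
Success fee: 5.5% of $787,586 = $43,317.23
Total: $66,280.00 + $43,317.23 = $109,597.23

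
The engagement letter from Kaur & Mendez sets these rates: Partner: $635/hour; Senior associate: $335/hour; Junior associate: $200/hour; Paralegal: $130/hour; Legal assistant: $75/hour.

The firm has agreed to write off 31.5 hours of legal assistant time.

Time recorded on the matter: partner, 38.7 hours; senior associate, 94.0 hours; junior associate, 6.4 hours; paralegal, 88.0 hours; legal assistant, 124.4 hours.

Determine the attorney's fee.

$75,752.00

Partner: 38.7 × $635 = $24,574.50
Senior associate: 94.0 × $335 = $31,490.00
Junior associate: 6.4 × $200 = $1,280.00
Paralegal: 88.0 × $130 = $11,440.00
Legal assistant: 124.4 × $75 = $9,330.00
Subtotal: $78,114.50
Write-off: 31.5 × $75 = $2,362.50
Total: $78,114.50 − $2,362.50 = $75,752.00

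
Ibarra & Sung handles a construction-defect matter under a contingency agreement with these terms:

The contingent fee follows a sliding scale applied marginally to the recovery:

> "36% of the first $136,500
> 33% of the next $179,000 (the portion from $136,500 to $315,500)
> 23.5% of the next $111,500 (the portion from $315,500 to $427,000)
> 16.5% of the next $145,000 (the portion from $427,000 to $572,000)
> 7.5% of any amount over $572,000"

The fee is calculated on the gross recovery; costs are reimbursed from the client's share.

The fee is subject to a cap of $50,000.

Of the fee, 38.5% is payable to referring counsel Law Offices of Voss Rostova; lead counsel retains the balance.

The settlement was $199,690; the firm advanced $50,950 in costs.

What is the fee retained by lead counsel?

Fee base is the gross recovery, $199,690; costs are reimbursed separately.
First $136,500 at 36% = $49,140.00
Remaining $63,190 at 33% = $20,852.70
Fee: $49,140.00 + $20,852.70 = $69,992.70
$69,992.70 exceeds the $50,000 cap, so the fee is capped at $50,000.00.
Referral share: 38.5% of $50,000.00 = $19,250.00; lead counsel retains $50,000.00 − $19,250.00 = $30,750.00.

$30,750.00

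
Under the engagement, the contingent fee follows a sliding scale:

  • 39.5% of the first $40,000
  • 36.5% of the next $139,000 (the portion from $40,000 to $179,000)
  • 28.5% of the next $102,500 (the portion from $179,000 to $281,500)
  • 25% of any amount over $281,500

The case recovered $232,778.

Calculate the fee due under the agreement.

First $40,000 at 39.5% = $15,800.00
Next $139,000 at 36.5% = $50,735.00
Remaining $53,778 at 28.5% = $15,326.73
Fee: $15,800.00 + $50,735.00 + $15,326.73 = $81,861.73

$81,861.73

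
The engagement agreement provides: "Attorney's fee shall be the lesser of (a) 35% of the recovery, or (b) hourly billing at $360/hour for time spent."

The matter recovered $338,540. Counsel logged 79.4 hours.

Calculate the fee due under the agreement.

$28,584.00

(a) 35% of $338,540 = $118,489.00
(b) 79.4 × $360 = $28,584.00
The lesser is (b): $28,584.00.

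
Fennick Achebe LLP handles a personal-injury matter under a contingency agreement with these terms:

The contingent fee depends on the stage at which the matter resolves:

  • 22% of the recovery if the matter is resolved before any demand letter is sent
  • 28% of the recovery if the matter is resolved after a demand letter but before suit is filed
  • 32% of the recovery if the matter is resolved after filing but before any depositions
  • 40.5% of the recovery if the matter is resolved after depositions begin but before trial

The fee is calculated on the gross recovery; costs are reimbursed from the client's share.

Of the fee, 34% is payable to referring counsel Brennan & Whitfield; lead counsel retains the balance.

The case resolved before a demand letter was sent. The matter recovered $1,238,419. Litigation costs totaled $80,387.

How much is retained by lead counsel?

Fee base is the gross recovery, $1,238,419; costs are reimbursed separately.
The matter resolved before a demand letter was sent, so the 22% rate applies.
$1,238,419 × 22% = $272,452.18
Referral share: 34% of $272,452.18 = $92,633.74; lead counsel retains $272,452.18 − $92,633.74 = $179,818.44.

$179,818.44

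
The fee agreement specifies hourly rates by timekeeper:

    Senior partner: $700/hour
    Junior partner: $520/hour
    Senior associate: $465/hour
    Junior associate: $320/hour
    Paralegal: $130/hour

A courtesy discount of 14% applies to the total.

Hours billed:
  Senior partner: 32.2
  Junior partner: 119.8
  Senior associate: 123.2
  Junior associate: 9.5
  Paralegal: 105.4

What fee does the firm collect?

Senior partner: 32.2 × $700 = $22,540.00
Junior partner: 119.8 × $520 = $62,296.00
Senior associate: 123.2 × $465 = $57,288.00
Junior associate: 9.5 × $320 = $3,040.00
Paralegal: 105.4 × $130 = $13,702.00
Subtotal: $158,866.00
Less 14% discount: −$22,241.24
Total: $158,866.00 − $22,241.24 = $136,624.76

$136,624.76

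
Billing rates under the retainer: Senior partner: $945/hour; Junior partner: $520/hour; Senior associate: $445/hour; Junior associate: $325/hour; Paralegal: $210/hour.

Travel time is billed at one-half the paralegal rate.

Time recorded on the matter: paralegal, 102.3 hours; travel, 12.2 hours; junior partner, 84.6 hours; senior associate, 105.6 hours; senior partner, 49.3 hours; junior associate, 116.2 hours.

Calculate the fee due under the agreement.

$198,101.50

Senior partner: 49.3 × $945 = $46,588.50
Junior partner: 84.6 × $520 = $43,992.00
Senior associate: 105.6 × $445 = $46,992.00
Junior associate: 116.2 × $325 = $37,765.00
Paralegal: 102.3 × $210 = $21,483.00
Subtotal: $46,588.50 + $43,992.00 + $46,992.00 + $37,765.00 + $21,483.00 = $196,820.50
Travel: 12.2 × ($210 ÷ 2) = 12.2 × $105.00 = $1,281.00
Total: $196,820.50 + $1,281.00 = $198,101.50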